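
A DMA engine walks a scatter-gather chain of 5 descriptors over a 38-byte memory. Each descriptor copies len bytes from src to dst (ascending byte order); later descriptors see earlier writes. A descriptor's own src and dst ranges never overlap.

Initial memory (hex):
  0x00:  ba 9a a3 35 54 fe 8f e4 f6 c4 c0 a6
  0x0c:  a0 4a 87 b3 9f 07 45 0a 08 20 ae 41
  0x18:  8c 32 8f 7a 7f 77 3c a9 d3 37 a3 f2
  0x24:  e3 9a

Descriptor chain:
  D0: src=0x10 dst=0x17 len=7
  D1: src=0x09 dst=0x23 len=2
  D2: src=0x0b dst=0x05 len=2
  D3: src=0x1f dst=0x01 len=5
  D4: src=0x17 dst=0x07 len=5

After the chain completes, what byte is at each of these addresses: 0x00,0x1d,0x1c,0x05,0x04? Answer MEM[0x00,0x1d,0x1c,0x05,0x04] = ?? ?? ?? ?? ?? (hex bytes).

MEM[0x00,0x1d,0x1c,0x05,0x04] = ba ae 20 c4 a3

D0: mem[0x17..0x1d] <- [9f 07 45 0a 08 20 ae]
D1: mem[0x23..0x24] <- [c4 c0]
D2: mem[0x05..0x06] <- [a6 a0]
D3: mem[0x01..0x05] <- [a9 d3 37 a3 c4]
D4: mem[0x07..0x0b] <- [9f 07 45 0a 08]
query mem[0x00]=0xba, mem[0x1d]=0xae, mem[0x1c]=0x20, mem[0x05]=0xc4, mem[0x04]=0xa3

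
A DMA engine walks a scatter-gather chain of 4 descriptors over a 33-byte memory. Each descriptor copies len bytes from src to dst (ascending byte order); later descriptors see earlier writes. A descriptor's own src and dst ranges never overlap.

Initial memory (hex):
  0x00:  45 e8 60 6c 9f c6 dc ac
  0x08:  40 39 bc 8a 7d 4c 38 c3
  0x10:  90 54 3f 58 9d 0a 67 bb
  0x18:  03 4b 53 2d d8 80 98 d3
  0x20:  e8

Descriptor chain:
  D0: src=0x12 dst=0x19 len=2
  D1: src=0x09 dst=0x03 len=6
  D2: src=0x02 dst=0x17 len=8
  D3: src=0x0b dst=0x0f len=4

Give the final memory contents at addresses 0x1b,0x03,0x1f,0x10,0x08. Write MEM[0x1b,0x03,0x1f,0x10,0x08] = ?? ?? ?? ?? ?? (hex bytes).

MEM[0x1b,0x03,0x1f,0x10,0x08] = 7d 39 d3 7d 38

#0 dst[0x19+2] := {0x3f,0x58}
#1 dst[0x03+6] := {0x39,0xbc,0x8a,0x7d,0x4c,0x38}
#2 dst[0x17+8] := {0x60,0x39,0xbc,0x8a,0x7d,0x4c,0x38,0x39}
#3 dst[0x0f+4] := {0x8a,0x7d,0x4c,0x38}
query mem[0x1b]=0x7d, mem[0x03]=0x39, mem[0x1f]=0xd3, mem[0x10]=0x7d, mem[0x08]=0x38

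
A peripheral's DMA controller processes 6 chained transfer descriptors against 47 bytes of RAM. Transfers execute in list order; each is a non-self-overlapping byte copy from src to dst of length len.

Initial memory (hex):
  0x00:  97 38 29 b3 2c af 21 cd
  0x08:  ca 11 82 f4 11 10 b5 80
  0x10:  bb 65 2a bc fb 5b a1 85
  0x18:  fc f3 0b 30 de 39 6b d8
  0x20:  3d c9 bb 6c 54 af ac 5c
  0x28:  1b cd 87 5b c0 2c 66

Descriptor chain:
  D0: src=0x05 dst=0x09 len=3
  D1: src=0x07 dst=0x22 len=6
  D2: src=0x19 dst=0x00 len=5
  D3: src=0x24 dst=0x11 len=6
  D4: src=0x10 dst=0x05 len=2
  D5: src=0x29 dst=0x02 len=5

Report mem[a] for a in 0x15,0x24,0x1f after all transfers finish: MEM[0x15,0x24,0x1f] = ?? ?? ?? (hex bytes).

MEM[0x15,0x24,0x1f] = 1b af d8

D0: mem[0x09..0x0b] <- [af 21 cd]
D1: mem[0x22..0x27] <- [cd ca af 21 cd 11]
D2: mem[0x00..0x04] <- [f3 0b 30 de 39]
D3: mem[0x11..0x16] <- [af 21 cd 11 1b cd]
D4: mem[0x05..0x06] <- [bb af]
D5: mem[0x02..0x06] <- [cd 87 5b c0 2c]
query mem[0x15]=0x1b, mem[0x24]=0xaf, mem[0x1f]=0xd8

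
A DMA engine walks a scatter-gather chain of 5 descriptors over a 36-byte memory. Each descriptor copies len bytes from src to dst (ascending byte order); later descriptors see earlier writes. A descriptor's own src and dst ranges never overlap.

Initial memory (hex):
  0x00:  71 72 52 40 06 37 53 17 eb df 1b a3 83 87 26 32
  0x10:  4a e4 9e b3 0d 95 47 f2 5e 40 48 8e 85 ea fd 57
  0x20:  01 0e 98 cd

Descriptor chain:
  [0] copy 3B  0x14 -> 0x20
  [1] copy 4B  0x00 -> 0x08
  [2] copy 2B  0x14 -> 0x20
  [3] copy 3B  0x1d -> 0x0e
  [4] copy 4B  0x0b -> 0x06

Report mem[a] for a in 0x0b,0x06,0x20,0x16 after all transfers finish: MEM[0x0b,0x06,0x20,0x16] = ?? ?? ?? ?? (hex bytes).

  after D0: wrote 3B at 0x20 = 0d9547
  after D1: wrote 4B at 0x08 = 71725240
  after D2: wrote 2B at 0x20 = 0d95
  after D3: wrote 3B at 0x0e = eafd57
  after D4: wrote 4B at 0x06 = 408387ea
query mem[0x0b]=0x40, mem[0x06]=0x40, mem[0x20]=0x0d, mem[0x16]=0x47

MEM[0x0b,0x06,0x20,0x16] = 40 40 0d 47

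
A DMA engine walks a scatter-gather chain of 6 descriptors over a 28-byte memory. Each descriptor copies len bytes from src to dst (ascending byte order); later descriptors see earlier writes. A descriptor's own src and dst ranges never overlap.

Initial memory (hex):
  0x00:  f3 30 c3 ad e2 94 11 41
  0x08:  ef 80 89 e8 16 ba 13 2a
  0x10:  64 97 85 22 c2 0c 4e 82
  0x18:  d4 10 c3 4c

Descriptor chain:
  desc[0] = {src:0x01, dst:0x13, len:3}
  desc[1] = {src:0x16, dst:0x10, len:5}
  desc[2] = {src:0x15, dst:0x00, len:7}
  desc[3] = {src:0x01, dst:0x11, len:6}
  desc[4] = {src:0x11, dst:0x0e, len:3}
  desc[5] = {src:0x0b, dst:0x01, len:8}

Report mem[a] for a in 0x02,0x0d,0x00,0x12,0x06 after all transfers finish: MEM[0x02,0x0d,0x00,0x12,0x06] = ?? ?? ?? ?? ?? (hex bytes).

#0 dst[0x13+3] := {0x30,0xc3,0xad}
#1 dst[0x10+5] := {0x4e,0x82,0xd4,0x10,0xc3}
#2 dst[0x00+7] := {0xad,0x4e,0x82,0xd4,0x10,0xc3,0x4c}
#3 dst[0x11+6] := {0x4e,0x82,0xd4,0x10,0xc3,0x4c}
#4 dst[0x0e+3] := {0x4e,0x82,0xd4}
#5 dst[0x01+8] := {0xe8,0x16,0xba,0x4e,0x82,0xd4,0x4e,0x82}
query mem[0x02]=0x16, mem[0x0d]=0xba, mem[0x00]=0xad, mem[0x12]=0x82, mem[0x06]=0xd4

MEM[0x02,0x0d,0x00,0x12,0x06] = 16 ba ad 82 d4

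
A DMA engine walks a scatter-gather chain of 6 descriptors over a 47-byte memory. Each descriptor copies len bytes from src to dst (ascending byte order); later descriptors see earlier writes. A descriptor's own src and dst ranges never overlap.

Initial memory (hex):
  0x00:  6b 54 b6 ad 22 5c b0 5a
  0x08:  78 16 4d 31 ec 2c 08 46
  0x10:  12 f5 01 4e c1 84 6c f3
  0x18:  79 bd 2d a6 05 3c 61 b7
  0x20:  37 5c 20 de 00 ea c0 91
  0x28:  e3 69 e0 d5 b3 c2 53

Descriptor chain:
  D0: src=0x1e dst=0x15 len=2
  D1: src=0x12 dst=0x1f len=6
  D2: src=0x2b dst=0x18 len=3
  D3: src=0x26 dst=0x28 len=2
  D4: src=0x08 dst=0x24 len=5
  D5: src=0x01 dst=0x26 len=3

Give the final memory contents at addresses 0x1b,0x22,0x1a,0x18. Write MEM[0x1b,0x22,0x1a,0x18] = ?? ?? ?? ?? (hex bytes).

#0 dst[0x15+2] := {0x61,0xb7}
#1 dst[0x1f+6] := {0x01,0x4e,0xc1,0x61,0xb7,0xf3}
#2 dst[0x18+3] := {0xd5,0xb3,0xc2}
#3 dst[0x28+2] := {0xc0,0x91}
#4 dst[0x24+5] := {0x78,0x16,0x4d,0x31,0xec}
#5 dst[0x26+3] := {0x54,0xb6,0xad}
query mem[0x1b]=0xa6, mem[0x22]=0x61, mem[0x1a]=0xc2, mem[0x18]=0xd5

MEM[0x1b,0x22,0x1a,0x18] = a6 61 c2 d5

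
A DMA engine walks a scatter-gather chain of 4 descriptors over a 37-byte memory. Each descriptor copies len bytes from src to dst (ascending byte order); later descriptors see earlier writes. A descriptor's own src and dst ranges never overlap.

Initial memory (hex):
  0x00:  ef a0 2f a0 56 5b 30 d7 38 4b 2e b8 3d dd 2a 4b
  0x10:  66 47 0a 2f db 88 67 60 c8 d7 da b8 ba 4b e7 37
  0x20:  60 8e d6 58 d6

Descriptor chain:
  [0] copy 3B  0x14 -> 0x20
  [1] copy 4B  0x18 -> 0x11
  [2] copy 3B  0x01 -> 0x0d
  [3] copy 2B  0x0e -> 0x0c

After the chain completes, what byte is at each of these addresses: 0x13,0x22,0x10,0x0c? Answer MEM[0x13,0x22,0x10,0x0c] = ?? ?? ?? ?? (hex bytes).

  after D0: wrote 3B at 0x20 = db8867
  after D1: wrote 4B at 0x11 = c8d7dab8
  after D2: wrote 3B at 0x0d = a02fa0
  after D3: wrote 2B at 0x0c = 2fa0
query mem[0x13]=0xda, mem[0x22]=0x67, mem[0x10]=0x66, mem[0x0c]=0x2f

MEM[0x13,0x22,0x10,0x0c] = da 67 66 2f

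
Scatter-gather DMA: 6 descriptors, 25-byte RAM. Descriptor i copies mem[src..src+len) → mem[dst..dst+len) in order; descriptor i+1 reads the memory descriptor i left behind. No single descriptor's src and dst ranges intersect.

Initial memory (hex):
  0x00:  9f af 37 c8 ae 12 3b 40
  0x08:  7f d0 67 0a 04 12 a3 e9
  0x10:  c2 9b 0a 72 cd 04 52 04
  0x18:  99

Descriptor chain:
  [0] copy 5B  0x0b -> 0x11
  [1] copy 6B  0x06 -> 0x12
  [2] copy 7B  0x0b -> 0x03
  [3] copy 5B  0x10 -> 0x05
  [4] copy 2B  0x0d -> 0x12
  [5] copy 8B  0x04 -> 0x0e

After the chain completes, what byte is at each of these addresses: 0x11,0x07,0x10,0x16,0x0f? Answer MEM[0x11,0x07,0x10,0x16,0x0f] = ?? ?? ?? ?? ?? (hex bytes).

MEM[0x11,0x07,0x10,0x16,0x0f] = 3b 3b 0a 67 c2

  after D0: wrote 5B at 0x11 = 0a0412a3e9
  after D1: wrote 6B at 0x12 = 3b407fd0670a
  after D2: wrote 7B at 0x03 = 0a0412a3e9c20a
  after D3: wrote 5B at 0x05 = c20a3b407f
  after D4: wrote 2B at 0x12 = 12a3
  after D5: wrote 8B at 0x0e = 04c20a3b407f670a
query mem[0x11]=0x3b, mem[0x07]=0x3b, mem[0x10]=0x0a, mem[0x16]=0x67, mem[0x0f]=0xc2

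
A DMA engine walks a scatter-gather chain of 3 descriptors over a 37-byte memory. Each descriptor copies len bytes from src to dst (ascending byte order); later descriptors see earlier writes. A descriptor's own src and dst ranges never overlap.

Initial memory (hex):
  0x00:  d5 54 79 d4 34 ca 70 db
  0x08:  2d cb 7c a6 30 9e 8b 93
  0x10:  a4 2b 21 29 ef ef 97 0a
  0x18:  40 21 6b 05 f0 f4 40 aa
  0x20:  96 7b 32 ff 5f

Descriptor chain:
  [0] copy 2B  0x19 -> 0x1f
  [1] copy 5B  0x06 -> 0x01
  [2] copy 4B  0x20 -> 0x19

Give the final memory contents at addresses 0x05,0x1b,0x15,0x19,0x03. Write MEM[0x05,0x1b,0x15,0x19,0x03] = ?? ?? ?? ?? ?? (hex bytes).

D0: mem[0x1f..0x20] <- [21 6b]
D1: mem[0x01..0x05] <- [70 db 2d cb 7c]
D2: mem[0x19..0x1c] <- [6b 7b 32 ff]
query mem[0x05]=0x7c, mem[0x1b]=0x32, mem[0x15]=0xef, mem[0x19]=0x6b, mem[0x03]=0x2d

MEM[0x05,0x1b,0x15,0x19,0x03] = 7c 32 ef 6b 2d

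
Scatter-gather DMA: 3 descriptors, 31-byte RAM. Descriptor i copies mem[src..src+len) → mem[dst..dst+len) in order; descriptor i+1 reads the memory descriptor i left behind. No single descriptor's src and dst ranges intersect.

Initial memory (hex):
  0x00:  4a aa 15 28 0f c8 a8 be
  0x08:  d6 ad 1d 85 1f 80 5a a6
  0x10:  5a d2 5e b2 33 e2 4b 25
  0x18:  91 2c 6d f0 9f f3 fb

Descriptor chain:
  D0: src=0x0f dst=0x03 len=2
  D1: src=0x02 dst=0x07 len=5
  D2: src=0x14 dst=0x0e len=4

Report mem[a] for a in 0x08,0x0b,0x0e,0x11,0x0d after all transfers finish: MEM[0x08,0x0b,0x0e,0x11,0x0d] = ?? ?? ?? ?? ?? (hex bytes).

MEM[0x08,0x0b,0x0e,0x11,0x0d] = a6 a8 33 25 80

[0] 0x0f->0x03 len=2 : a6 5a
[1] 0x02->0x07 len=5 : 15 a6 5a c8 a8
[2] 0x14->0x0e len=4 : 33 e2 4b 25
query mem[0x08]=0xa6, mem[0x0b]=0xa8, mem[0x0e]=0x33, mem[0x11]=0x25, mem[0x0d]=0x80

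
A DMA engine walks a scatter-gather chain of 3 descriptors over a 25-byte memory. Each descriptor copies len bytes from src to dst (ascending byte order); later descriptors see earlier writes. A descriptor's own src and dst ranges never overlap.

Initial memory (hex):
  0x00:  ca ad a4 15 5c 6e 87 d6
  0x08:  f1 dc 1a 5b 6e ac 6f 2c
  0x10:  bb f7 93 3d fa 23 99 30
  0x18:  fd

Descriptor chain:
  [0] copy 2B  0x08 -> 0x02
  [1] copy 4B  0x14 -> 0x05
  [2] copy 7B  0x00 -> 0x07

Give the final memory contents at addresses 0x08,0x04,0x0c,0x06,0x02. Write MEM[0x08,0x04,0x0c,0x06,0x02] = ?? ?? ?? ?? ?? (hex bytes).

MEM[0x08,0x04,0x0c,0x06,0x02] = ad 5c fa 23 f1

[0] 0x08->0x02 len=2 : f1 dc
[1] 0x14->0x05 len=4 : fa 23 99 30
[2] 0x00->0x07 len=7 : ca ad f1 dc 5c fa 23
query mem[0x08]=0xad, mem[0x04]=0x5c, mem[0x0c]=0xfa, mem[0x06]=0x23, mem[0x02]=0xf1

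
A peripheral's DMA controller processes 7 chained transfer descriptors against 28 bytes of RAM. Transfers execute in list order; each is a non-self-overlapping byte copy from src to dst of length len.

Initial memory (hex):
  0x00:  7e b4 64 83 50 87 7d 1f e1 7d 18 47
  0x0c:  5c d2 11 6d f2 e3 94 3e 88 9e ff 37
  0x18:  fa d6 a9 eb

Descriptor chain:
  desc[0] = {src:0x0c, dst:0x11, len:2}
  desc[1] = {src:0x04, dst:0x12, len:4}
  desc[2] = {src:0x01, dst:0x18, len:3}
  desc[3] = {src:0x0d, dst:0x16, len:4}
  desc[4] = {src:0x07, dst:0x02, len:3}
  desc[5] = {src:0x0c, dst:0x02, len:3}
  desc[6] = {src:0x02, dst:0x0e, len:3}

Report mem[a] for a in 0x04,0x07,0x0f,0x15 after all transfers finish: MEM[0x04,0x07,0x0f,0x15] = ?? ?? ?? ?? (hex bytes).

MEM[0x04,0x07,0x0f,0x15] = 11 1f d2 1f

#0 dst[0x11+2] := {0x5c,0xd2}
#1 dst[0x12+4] := {0x50,0x87,0x7d,0x1f}
#2 dst[0x18+3] := {0xb4,0x64,0x83}
#3 dst[0x16+4] := {0xd2,0x11,0x6d,0xf2}
#4 dst[0x02+3] := {0x1f,0xe1,0x7d}
#5 dst[0x02+3] := {0x5c,0xd2,0x11}
#6 dst[0x0e+3] := {0x5c,0xd2,0x11}
query mem[0x04]=0x11, mem[0x07]=0x1f, mem[0x0f]=0xd2, mem[0x15]=0x1f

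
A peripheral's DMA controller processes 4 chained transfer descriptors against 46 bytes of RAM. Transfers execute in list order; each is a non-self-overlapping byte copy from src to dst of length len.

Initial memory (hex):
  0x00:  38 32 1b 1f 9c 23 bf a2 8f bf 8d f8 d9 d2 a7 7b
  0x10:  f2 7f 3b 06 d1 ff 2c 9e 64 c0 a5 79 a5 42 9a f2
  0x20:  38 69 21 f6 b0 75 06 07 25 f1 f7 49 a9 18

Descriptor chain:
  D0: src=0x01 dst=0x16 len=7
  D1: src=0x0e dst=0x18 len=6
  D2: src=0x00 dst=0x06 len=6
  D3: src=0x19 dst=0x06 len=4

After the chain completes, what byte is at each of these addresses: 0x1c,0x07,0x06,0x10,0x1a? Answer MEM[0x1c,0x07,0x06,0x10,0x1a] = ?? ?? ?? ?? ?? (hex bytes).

MEM[0x1c,0x07,0x06,0x10,0x1a] = 3b f2 7b f2 f2

#0 dst[0x16+7] := {0x32,0x1b,0x1f,0x9c,0x23,0xbf,0xa2}
#1 dst[0x18+6] := {0xa7,0x7b,0xf2,0x7f,0x3b,0x06}
#2 dst[0x06+6] := {0x38,0x32,0x1b,0x1f,0x9c,0x23}
#3 dst[0x06+4] := {0x7b,0xf2,0x7f,0x3b}
query mem[0x1c]=0x3b, mem[0x07]=0xf2, mem[0x06]=0x7b, mem[0x10]=0xf2, mem[0x1a]=0xf2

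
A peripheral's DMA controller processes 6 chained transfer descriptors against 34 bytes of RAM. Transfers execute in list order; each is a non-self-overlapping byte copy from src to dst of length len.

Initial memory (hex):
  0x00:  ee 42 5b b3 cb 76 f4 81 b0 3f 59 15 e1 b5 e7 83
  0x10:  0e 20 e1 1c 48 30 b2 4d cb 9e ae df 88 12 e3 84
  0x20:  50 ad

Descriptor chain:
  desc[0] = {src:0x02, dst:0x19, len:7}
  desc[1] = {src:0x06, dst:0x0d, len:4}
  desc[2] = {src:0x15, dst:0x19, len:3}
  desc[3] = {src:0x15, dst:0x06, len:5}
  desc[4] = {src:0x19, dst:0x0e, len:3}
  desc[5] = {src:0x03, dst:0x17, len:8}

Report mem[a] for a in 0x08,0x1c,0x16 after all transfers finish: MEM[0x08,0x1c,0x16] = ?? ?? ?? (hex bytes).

  after D0: wrote 7B at 0x19 = 5bb3cb76f481b0
  after D1: wrote 4B at 0x0d = f481b03f
  after D2: wrote 3B at 0x19 = 30b24d
  after D3: wrote 5B at 0x06 = 30b24dcb30
  after D4: wrote 3B at 0x0e = 30b24d
  after D5: wrote 8B at 0x17 = b3cb7630b24dcb30
query mem[0x08]=0x4d, mem[0x1c]=0x4d, mem[0x16]=0xb2

MEM[0x08,0x1c,0x16] = 4d 4d b2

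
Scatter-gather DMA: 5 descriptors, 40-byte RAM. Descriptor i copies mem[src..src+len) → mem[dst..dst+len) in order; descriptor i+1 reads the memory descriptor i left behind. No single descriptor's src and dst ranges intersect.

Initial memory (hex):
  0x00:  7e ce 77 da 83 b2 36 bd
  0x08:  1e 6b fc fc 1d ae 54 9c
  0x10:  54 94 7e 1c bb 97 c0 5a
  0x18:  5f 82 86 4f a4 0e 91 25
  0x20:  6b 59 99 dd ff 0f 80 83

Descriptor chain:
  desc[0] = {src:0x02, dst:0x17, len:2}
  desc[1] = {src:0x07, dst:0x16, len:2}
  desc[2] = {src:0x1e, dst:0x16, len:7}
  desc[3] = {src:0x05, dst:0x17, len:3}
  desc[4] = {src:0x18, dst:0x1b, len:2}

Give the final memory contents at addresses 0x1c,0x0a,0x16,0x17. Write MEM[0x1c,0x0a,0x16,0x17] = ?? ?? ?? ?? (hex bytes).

MEM[0x1c,0x0a,0x16,0x17] = bd fc 91 b2

[0] 0x02->0x17 len=2 : 77 da
[1] 0x07->0x16 len=2 : bd 1e
[2] 0x1e->0x16 len=7 : 91 25 6b 59 99 dd ff
[3] 0x05->0x17 len=3 : b2 36 bd
[4] 0x18->0x1b len=2 : 36 bd
query mem[0x1c]=0xbd, mem[0x0a]=0xfc, mem[0x16]=0x91, mem[0x17]=0xb2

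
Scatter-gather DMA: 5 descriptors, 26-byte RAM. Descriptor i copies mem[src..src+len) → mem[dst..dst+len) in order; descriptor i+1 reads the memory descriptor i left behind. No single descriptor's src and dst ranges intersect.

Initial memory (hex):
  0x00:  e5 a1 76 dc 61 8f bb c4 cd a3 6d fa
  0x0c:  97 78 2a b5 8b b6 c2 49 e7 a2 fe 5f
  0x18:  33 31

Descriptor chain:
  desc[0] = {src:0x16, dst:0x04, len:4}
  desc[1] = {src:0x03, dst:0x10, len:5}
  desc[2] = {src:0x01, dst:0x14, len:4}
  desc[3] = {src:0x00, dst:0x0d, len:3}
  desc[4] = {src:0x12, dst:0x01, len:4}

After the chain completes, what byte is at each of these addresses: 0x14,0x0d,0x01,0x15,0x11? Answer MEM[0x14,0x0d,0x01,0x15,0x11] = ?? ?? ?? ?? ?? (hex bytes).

  after D0: wrote 4B at 0x04 = fe5f3331
  after D1: wrote 5B at 0x10 = dcfe5f3331
  after D2: wrote 4B at 0x14 = a176dcfe
  after D3: wrote 3B at 0x0d = e5a176
  after D4: wrote 4B at 0x01 = 5f33a176
query mem[0x14]=0xa1, mem[0x0d]=0xe5, mem[0x01]=0x5f, mem[0x15]=0x76, mem[0x11]=0xfe

MEM[0x14,0x0d,0x01,0x15,0x11] = a1 e5 5f 76 fe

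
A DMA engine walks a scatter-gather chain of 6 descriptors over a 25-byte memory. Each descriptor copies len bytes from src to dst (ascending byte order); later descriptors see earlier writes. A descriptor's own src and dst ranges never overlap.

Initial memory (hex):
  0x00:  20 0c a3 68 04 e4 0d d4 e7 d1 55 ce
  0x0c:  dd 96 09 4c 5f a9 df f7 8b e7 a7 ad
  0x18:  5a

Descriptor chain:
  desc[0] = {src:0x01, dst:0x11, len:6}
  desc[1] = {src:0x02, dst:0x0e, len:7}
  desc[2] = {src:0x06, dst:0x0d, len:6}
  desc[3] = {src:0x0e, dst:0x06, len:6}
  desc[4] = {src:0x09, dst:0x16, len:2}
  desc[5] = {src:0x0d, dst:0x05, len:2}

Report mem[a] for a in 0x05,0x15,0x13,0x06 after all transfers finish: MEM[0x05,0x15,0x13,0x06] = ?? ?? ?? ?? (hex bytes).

MEM[0x05,0x15,0x13,0x06] = 0d e4 d4 d4

  after D0: wrote 6B at 0x11 = 0ca36804e40d
  after D1: wrote 7B at 0x0e = a36804e40dd4e7
  after D2: wrote 6B at 0x0d = 0dd4e7d155ce
  after D3: wrote 6B at 0x06 = d4e7d155ced4
  after D4: wrote 2B at 0x16 = 55ce
  after D5: wrote 2B at 0x05 = 0dd4
query mem[0x05]=0x0d, mem[0x15]=0xe4, mem[0x13]=0xd4, mem[0x06]=0xd4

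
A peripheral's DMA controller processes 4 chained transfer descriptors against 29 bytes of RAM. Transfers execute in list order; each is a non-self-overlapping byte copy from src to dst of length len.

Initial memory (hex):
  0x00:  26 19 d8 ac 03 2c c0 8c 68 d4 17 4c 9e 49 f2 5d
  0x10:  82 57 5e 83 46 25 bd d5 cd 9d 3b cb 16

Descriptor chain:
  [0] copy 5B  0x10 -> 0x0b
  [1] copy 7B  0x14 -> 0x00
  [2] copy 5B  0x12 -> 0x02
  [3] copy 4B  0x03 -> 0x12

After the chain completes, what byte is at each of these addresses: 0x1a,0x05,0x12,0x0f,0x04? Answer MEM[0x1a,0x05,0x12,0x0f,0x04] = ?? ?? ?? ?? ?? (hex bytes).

MEM[0x1a,0x05,0x12,0x0f,0x04] = 3b 25 83 46 46

#0 dst[0x0b+5] := {0x82,0x57,0x5e,0x83,0x46}
#1 dst[0x00+7] := {0x46,0x25,0xbd,0xd5,0xcd,0x9d,0x3b}
#2 dst[0x02+5] := {0x5e,0x83,0x46,0x25,0xbd}
#3 dst[0x12+4] := {0x83,0x46,0x25,0xbd}
query mem[0x1a]=0x3b, mem[0x05]=0x25, mem[0x12]=0x83, mem[0x0f]=0x46, mem[0x04]=0x46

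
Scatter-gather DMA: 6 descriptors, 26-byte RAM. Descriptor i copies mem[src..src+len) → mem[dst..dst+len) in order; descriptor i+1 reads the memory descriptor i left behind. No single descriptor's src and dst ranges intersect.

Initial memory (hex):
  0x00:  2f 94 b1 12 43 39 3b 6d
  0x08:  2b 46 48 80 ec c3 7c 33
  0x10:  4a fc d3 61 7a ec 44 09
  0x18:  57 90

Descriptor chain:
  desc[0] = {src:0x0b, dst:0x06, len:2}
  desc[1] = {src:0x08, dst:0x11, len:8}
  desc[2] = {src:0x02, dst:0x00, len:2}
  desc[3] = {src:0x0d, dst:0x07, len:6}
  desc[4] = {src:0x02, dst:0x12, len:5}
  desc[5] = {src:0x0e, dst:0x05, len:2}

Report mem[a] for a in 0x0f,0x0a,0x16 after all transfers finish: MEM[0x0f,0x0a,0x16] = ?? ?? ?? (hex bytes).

MEM[0x0f,0x0a,0x16] = 33 4a 80

#0 dst[0x06+2] := {0x80,0xec}
#1 dst[0x11+8] := {0x2b,0x46,0x48,0x80,0xec,0xc3,0x7c,0x33}
#2 dst[0x00+2] := {0xb1,0x12}
#3 dst[0x07+6] := {0xc3,0x7c,0x33,0x4a,0x2b,0x46}
#4 dst[0x12+5] := {0xb1,0x12,0x43,0x39,0x80}
#5 dst[0x05+2] := {0x7c,0x33}
query mem[0x0f]=0x33, mem[0x0a]=0x4a, mem[0x16]=0x80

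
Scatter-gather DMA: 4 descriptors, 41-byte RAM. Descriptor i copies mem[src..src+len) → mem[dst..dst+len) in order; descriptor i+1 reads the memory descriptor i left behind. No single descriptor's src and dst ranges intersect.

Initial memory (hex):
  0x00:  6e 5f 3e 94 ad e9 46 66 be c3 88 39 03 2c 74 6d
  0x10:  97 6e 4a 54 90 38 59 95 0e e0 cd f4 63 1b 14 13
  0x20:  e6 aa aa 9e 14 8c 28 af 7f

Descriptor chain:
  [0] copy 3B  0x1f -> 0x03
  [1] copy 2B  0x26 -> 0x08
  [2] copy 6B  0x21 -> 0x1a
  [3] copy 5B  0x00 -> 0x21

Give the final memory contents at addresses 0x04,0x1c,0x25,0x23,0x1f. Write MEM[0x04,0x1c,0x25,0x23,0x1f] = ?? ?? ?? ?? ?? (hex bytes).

#0 dst[0x03+3] := {0x13,0xe6,0xaa}
#1 dst[0x08+2] := {0x28,0xaf}
#2 dst[0x1a+6] := {0xaa,0xaa,0x9e,0x14,0x8c,0x28}
#3 dst[0x21+5] := {0x6e,0x5f,0x3e,0x13,0xe6}
query mem[0x04]=0xe6, mem[0x1c]=0x9e, mem[0x25]=0xe6, mem[0x23]=0x3e, mem[0x1f]=0x28

MEM[0x04,0x1c,0x25,0x23,0x1f] = e6 9e e6 3e 28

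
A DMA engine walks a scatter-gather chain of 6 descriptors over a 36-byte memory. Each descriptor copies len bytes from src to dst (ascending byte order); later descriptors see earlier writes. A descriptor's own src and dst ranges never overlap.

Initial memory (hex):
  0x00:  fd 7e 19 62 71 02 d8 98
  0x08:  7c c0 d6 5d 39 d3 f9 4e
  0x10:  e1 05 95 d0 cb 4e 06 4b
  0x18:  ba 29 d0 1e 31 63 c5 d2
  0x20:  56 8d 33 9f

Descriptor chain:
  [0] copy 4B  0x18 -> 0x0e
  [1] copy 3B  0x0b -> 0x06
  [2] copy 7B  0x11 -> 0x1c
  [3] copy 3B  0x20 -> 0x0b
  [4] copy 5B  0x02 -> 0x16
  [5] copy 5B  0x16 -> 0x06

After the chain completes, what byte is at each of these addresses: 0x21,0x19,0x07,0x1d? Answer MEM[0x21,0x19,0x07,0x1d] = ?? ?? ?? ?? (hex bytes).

#0 dst[0x0e+4] := {0xba,0x29,0xd0,0x1e}
#1 dst[0x06+3] := {0x5d,0x39,0xd3}
#2 dst[0x1c+7] := {0x1e,0x95,0xd0,0xcb,0x4e,0x06,0x4b}
#3 dst[0x0b+3] := {0x4e,0x06,0x4b}
#4 dst[0x16+5] := {0x19,0x62,0x71,0x02,0x5d}
#5 dst[0x06+5] := {0x19,0x62,0x71,0x02,0x5d}
query mem[0x21]=0x06, mem[0x19]=0x02, mem[0x07]=0x62, mem[0x1d]=0x95

MEM[0x21,0x19,0x07,0x1d] = 06 02 62 95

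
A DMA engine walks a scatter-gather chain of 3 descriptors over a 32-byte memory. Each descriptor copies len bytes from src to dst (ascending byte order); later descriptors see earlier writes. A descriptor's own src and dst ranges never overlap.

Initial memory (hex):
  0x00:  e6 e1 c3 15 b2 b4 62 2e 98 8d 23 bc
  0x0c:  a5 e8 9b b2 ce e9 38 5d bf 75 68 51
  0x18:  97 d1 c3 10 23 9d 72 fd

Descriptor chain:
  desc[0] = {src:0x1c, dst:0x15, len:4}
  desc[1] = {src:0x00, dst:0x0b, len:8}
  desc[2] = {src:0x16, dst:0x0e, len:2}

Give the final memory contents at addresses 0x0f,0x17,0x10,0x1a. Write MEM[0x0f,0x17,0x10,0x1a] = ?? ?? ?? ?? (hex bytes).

D0: mem[0x15..0x18] <- [23 9d 72 fd]
D1: mem[0x0b..0x12] <- [e6 e1 c3 15 b2 b4 62 2e]
D2: mem[0x0e..0x0f] <- [9d 72]
query mem[0x0f]=0x72, mem[0x17]=0x72, mem[0x10]=0xb4, mem[0x1a]=0xc3

MEM[0x0f,0x17,0x10,0x1a] = 72 72 b4 c3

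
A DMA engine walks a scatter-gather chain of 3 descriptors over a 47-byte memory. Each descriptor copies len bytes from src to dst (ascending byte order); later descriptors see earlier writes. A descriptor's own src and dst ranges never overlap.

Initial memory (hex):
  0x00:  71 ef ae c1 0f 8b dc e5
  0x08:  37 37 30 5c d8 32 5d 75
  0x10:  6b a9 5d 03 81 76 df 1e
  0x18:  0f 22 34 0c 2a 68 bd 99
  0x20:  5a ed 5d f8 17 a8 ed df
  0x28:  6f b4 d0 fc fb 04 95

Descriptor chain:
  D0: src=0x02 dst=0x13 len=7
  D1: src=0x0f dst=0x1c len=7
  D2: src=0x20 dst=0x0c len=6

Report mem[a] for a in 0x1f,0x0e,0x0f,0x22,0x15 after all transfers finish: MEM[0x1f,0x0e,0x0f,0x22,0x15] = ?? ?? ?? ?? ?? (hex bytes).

MEM[0x1f,0x0e,0x0f,0x22,0x15] = 5d 0f f8 0f 0f

#0 dst[0x13+7] := {0xae,0xc1,0x0f,0x8b,0xdc,0xe5,0x37}
#1 dst[0x1c+7] := {0x75,0x6b,0xa9,0x5d,0xae,0xc1,0x0f}
#2 dst[0x0c+6] := {0xae,0xc1,0x0f,0xf8,0x17,0xa8}
query mem[0x1f]=0x5d, mem[0x0e]=0x0f, mem[0x0f]=0xf8, mem[0x22]=0x0f, mem[0x15]=0x0f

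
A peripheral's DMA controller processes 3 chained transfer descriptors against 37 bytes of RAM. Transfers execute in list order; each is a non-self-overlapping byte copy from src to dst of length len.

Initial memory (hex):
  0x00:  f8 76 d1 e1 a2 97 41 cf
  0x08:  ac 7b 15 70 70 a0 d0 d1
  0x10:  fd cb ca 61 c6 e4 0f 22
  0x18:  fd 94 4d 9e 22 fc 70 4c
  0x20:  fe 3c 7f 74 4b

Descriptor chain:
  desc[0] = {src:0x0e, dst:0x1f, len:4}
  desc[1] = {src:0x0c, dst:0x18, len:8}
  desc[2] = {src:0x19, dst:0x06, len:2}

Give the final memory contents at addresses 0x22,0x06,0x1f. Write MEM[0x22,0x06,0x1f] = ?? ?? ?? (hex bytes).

D0: mem[0x1f..0x22] <- [d0 d1 fd cb]
D1: mem[0x18..0x1f] <- [70 a0 d0 d1 fd cb ca 61]
D2: mem[0x06..0x07] <- [a0 d0]
query mem[0x22]=0xcb, mem[0x06]=0xa0, mem[0x1f]=0x61

MEM[0x22,0x06,0x1f] = cb a0 61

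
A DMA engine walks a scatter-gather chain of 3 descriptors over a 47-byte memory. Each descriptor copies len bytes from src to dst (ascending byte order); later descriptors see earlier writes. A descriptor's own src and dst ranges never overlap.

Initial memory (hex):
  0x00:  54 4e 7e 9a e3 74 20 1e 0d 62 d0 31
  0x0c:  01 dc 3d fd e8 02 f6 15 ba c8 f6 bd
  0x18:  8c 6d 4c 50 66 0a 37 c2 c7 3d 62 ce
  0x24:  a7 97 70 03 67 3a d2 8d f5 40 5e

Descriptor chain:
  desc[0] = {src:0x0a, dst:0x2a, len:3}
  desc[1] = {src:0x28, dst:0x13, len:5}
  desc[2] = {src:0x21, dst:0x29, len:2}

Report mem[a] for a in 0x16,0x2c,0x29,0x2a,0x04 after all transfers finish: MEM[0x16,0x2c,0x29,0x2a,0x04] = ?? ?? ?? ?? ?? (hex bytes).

D0: mem[0x2a..0x2c] <- [d0 31 01]
D1: mem[0x13..0x17] <- [67 3a d0 31 01]
D2: mem[0x29..0x2a] <- [3d 62]
query mem[0x16]=0x31, mem[0x2c]=0x01, mem[0x29]=0x3d, mem[0x2a]=0x62, mem[0x04]=0xe3

MEM[0x16,0x2c,0x29,0x2a,0x04] = 31 01 3d 62 e3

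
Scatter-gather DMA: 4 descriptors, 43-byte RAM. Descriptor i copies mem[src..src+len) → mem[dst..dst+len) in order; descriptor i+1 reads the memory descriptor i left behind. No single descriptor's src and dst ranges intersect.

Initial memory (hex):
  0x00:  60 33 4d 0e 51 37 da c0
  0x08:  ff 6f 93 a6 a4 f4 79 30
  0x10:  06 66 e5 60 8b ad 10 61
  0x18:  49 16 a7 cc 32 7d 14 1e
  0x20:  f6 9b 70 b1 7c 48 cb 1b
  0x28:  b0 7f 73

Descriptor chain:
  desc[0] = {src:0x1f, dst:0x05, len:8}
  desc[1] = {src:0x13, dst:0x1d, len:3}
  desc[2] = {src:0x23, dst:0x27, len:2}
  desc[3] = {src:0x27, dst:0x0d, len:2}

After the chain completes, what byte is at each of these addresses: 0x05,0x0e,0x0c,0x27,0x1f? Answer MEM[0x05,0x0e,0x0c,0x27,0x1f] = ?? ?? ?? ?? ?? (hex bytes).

#0 dst[0x05+8] := {0x1e,0xf6,0x9b,0x70,0xb1,0x7c,0x48,0xcb}
#1 dst[0x1d+3] := {0x60,0x8b,0xad}
#2 dst[0x27+2] := {0xb1,0x7c}
#3 dst[0x0d+2] := {0xb1,0x7c}
query mem[0x05]=0x1e, mem[0x0e]=0x7c, mem[0x0c]=0xcb, mem[0x27]=0xb1, mem[0x1f]=0xad

MEM[0x05,0x0e,0x0c,0x27,0x1f] = 1e 7c cb b1 ad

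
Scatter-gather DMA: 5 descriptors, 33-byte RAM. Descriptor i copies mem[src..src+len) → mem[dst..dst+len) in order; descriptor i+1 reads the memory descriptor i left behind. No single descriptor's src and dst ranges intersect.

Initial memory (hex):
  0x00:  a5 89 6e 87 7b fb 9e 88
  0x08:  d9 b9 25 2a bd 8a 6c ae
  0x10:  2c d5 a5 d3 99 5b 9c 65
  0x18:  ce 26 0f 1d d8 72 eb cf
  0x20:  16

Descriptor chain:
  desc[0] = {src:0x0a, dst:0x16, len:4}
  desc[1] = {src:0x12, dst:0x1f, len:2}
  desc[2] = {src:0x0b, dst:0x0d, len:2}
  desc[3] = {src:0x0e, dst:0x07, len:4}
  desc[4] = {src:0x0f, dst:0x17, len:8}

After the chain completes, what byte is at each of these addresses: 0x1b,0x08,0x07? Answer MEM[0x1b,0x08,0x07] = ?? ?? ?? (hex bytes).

MEM[0x1b,0x08,0x07] = d3 ae bd

D0: mem[0x16..0x19] <- [25 2a bd 8a]
D1: mem[0x1f..0x20] <- [a5 d3]
D2: mem[0x0d..0x0e] <- [2a bd]
D3: mem[0x07..0x0a] <- [bd ae 2c d5]
D4: mem[0x17..0x1e] <- [ae 2c d5 a5 d3 99 5b 25]
query mem[0x1b]=0xd3, mem[0x08]=0xae, mem[0x07]=0xbd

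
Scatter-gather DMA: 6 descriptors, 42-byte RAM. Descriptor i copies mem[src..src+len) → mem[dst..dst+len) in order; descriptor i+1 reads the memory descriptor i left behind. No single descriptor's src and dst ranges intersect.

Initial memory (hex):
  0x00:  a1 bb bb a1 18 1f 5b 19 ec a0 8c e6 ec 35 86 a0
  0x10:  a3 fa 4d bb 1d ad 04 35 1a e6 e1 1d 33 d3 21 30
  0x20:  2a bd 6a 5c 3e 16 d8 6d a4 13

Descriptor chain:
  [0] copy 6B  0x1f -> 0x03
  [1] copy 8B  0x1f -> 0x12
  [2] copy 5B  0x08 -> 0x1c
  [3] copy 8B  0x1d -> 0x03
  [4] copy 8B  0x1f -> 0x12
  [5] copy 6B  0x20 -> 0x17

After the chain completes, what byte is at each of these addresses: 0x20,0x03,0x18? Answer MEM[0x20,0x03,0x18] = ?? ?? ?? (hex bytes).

  after D0: wrote 6B at 0x03 = 302abd6a5c3e
  after D1: wrote 8B at 0x12 = 302abd6a5c3e16d8
  after D2: wrote 5B at 0x1c = 3ea08ce6ec
  after D3: wrote 8B at 0x03 = a08ce6ecbd6a5c3e
  after D4: wrote 8B at 0x12 = e6ecbd6a5c3e16d8
  after D5: wrote 6B at 0x17 = ecbd6a5c3e16
query mem[0x20]=0xec, mem[0x03]=0xa0, mem[0x18]=0xbd

MEM[0x20,0x03,0x18] = ec a0 bd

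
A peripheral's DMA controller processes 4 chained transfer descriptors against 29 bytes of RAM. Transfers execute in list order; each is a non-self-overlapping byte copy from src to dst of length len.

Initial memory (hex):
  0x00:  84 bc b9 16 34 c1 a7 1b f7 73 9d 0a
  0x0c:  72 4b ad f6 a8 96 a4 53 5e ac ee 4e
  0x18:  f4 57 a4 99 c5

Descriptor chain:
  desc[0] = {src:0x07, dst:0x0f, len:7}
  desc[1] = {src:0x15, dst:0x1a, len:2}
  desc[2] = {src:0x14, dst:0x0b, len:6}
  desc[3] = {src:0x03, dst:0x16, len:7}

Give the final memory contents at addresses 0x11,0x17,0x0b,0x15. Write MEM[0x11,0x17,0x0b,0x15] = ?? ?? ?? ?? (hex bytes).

MEM[0x11,0x17,0x0b,0x15] = 73 34 72 4b

D0: mem[0x0f..0x15] <- [1b f7 73 9d 0a 72 4b]
D1: mem[0x1a..0x1b] <- [4b ee]
D2: mem[0x0b..0x10] <- [72 4b ee 4e f4 57]
D3: mem[0x16..0x1c] <- [16 34 c1 a7 1b f7 73]
query mem[0x11]=0x73, mem[0x17]=0x34, mem[0x0b]=0x72, mem[0x15]=0x4b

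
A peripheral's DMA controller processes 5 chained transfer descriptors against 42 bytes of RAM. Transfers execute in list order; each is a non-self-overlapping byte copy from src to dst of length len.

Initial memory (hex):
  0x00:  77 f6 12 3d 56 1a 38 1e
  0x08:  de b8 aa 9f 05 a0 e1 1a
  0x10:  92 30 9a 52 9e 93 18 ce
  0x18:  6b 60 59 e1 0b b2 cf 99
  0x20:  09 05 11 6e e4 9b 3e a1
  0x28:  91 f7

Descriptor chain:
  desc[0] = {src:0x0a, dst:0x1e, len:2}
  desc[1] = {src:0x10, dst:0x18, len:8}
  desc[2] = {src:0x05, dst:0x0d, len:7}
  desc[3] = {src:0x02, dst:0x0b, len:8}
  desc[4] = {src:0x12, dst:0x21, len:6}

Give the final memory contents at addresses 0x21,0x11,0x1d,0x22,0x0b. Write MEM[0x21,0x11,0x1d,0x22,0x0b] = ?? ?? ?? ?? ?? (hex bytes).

MEM[0x21,0x11,0x1d,0x22,0x0b] = b8 de 93 9f 12

  after D0: wrote 2B at 0x1e = aa9f
  after D1: wrote 8B at 0x18 = 92309a529e9318ce
  after D2: wrote 7B at 0x0d = 1a381edeb8aa9f
  after D3: wrote 8B at 0x0b = 123d561a381edeb8
  after D4: wrote 6B at 0x21 = b89f9e9318ce
query mem[0x21]=0xb8, mem[0x11]=0xde, mem[0x1d]=0x93, mem[0x22]=0x9f, mem[0x0b]=0x12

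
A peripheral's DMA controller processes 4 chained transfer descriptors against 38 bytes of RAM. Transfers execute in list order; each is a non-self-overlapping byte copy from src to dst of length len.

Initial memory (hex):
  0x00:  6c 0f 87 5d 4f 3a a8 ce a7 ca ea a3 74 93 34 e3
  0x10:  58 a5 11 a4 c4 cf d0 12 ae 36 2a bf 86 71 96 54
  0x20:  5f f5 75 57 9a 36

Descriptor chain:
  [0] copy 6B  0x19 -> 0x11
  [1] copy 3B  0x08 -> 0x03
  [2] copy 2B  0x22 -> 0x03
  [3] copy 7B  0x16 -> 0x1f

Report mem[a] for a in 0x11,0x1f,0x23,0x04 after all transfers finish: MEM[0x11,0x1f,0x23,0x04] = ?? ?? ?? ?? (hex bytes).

D0: mem[0x11..0x16] <- [36 2a bf 86 71 96]
D1: mem[0x03..0x05] <- [a7 ca ea]
D2: mem[0x03..0x04] <- [75 57]
D3: mem[0x1f..0x25] <- [96 12 ae 36 2a bf 86]
query mem[0x11]=0x36, mem[0x1f]=0x96, mem[0x23]=0x2a, mem[0x04]=0x57

MEM[0x11,0x1f,0x23,0x04] = 36 96 2a 57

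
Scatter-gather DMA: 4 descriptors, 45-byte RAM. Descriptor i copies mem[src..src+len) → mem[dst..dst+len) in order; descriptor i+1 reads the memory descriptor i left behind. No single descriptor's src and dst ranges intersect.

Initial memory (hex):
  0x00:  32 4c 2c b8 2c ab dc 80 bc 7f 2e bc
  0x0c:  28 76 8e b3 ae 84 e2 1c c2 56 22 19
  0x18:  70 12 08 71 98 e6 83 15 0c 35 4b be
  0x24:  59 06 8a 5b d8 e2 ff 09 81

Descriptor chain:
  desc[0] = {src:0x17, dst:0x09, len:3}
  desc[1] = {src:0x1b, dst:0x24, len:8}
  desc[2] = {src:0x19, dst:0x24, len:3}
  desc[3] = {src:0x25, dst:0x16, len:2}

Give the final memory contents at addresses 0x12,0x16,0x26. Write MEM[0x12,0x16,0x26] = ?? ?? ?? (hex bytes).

#0 dst[0x09+3] := {0x19,0x70,0x12}
#1 dst[0x24+8] := {0x71,0x98,0xe6,0x83,0x15,0x0c,0x35,0x4b}
#2 dst[0x24+3] := {0x12,0x08,0x71}
#3 dst[0x16+2] := {0x08,0x71}
query mem[0x12]=0xe2, mem[0x16]=0x08, mem[0x26]=0x71

MEM[0x12,0x16,0x26] = e2 08 71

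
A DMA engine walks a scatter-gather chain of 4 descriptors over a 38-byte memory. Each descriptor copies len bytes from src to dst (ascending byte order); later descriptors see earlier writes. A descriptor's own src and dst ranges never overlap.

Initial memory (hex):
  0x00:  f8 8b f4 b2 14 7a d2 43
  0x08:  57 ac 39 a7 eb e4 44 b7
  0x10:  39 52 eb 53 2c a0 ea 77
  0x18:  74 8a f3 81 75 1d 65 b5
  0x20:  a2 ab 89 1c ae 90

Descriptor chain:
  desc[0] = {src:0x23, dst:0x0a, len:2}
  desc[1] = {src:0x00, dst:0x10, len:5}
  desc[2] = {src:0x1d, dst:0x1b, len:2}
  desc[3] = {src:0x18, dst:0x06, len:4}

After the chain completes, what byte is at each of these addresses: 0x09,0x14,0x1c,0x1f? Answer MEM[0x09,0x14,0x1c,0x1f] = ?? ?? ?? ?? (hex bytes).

[0] 0x23->0x0a len=2 : 1c ae
[1] 0x00->0x10 len=5 : f8 8b f4 b2 14
[2] 0x1d->0x1b len=2 : 1d 65
[3] 0x18->0x06 len=4 : 74 8a f3 1d
query mem[0x09]=0x1d, mem[0x14]=0x14, mem[0x1c]=0x65, mem[0x1f]=0xb5

MEM[0x09,0x14,0x1c,0x1f] = 1d 14 65 b5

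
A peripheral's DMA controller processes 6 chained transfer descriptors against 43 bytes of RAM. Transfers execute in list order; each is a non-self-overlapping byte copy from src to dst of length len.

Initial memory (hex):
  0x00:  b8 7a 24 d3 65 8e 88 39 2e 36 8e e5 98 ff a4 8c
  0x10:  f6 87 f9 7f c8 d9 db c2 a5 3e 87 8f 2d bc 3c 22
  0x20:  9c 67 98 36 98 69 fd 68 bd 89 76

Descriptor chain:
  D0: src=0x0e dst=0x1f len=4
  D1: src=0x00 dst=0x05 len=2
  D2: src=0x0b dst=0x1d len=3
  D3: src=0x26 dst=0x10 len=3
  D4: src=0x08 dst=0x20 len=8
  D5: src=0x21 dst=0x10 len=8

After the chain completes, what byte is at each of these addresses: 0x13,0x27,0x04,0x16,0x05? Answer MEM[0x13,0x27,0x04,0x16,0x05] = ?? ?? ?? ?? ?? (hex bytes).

  after D0: wrote 4B at 0x1f = a48cf687
  after D1: wrote 2B at 0x05 = b87a
  after D2: wrote 3B at 0x1d = e598ff
  after D3: wrote 3B at 0x10 = fd68bd
  after D4: wrote 8B at 0x20 = 2e368ee598ffa48c
  after D5: wrote 8B at 0x10 = 368ee598ffa48cbd
query mem[0x13]=0x98, mem[0x27]=0x8c, mem[0x04]=0x65, mem[0x16]=0x8c, mem[0x05]=0xb8

MEM[0x13,0x27,0x04,0x16,0x05] = 98 8c 65 8c b8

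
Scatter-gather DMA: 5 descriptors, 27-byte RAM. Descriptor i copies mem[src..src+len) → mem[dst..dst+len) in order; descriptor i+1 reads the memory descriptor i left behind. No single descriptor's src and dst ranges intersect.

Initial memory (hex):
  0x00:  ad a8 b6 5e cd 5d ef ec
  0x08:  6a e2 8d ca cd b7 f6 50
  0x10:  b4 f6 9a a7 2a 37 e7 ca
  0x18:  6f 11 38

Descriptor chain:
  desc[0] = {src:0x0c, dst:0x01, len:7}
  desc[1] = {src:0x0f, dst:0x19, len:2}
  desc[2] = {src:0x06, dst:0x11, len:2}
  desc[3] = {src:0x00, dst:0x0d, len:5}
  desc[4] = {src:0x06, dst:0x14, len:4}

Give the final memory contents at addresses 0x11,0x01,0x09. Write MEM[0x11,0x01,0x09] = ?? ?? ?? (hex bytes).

  after D0: wrote 7B at 0x01 = cdb7f650b4f69a
  after D1: wrote 2B at 0x19 = 50b4
  after D2: wrote 2B at 0x11 = f69a
  after D3: wrote 5B at 0x0d = adcdb7f650
  after D4: wrote 4B at 0x14 = f69a6ae2
query mem[0x11]=0x50, mem[0x01]=0xcd, mem[0x09]=0xe2

MEM[0x11,0x01,0x09] = 50 cd e2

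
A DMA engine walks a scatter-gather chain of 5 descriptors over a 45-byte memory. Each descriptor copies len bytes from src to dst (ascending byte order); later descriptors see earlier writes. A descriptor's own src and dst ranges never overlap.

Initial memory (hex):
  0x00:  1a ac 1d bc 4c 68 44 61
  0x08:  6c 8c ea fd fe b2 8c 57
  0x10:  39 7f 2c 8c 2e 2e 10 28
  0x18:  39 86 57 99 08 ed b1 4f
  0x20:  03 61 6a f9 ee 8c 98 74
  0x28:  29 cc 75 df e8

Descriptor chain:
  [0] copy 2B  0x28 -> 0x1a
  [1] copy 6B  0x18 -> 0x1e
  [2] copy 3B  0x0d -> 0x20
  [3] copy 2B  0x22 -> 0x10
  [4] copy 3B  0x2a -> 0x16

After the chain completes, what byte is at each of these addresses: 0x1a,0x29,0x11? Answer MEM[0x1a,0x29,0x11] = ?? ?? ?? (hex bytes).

MEM[0x1a,0x29,0x11] = 29 cc ed

[0] 0x28->0x1a len=2 : 29 cc
[1] 0x18->0x1e len=6 : 39 86 29 cc 08 ed
[2] 0x0d->0x20 len=3 : b2 8c 57
[3] 0x22->0x10 len=2 : 57 ed
[4] 0x2a->0x16 len=3 : 75 df e8
query mem[0x1a]=0x29, mem[0x29]=0xcc, mem[0x11]=0xed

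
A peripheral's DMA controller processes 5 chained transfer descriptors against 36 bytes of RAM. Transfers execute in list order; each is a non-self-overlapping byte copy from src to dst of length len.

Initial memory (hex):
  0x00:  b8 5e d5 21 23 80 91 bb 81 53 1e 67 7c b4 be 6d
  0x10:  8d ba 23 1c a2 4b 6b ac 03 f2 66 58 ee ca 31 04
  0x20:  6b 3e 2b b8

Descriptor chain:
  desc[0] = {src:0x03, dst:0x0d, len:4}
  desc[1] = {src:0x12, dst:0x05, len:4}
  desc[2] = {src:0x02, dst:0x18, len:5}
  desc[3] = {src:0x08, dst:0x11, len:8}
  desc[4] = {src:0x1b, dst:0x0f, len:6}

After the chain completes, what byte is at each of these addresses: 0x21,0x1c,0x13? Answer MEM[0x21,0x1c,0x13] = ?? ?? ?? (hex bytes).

[0] 0x03->0x0d len=4 : 21 23 80 91
[1] 0x12->0x05 len=4 : 23 1c a2 4b
[2] 0x02->0x18 len=5 : d5 21 23 23 1c
[3] 0x08->0x11 len=8 : 4b 53 1e 67 7c 21 23 80
[4] 0x1b->0x0f len=6 : 23 1c ca 31 04 6b
query mem[0x21]=0x3e, mem[0x1c]=0x1c, mem[0x13]=0x04

MEM[0x21,0x1c,0x13] = 3e 1c 04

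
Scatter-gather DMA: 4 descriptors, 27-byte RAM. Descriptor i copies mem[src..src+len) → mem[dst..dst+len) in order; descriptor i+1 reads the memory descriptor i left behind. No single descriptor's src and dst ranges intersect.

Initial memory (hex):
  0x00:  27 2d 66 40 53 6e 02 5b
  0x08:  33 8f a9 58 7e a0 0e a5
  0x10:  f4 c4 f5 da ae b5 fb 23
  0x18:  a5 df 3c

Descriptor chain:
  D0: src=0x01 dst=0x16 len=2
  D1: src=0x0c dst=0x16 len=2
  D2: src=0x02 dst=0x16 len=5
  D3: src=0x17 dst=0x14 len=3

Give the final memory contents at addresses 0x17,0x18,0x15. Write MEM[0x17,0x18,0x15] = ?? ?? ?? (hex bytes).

  after D0: wrote 2B at 0x16 = 2d66
  after D1: wrote 2B at 0x16 = 7ea0
  after D2: wrote 5B at 0x16 = 6640536e02
  after D3: wrote 3B at 0x14 = 40536e
query mem[0x17]=0x40, mem[0x18]=0x53, mem[0x15]=0x53

MEM[0x17,0x18,0x15] = 40 53 53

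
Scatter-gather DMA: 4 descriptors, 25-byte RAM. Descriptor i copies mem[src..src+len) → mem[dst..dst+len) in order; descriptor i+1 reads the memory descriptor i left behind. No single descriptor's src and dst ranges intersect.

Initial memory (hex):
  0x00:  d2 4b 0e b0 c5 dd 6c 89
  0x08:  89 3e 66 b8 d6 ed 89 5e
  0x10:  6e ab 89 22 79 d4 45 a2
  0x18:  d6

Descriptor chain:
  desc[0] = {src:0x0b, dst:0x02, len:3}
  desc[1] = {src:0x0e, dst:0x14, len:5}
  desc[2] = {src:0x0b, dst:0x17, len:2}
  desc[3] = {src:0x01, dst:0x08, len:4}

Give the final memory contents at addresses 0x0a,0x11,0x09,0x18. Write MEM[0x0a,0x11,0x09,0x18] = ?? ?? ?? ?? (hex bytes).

MEM[0x0a,0x11,0x09,0x18] = d6 ab b8 d6

#0 dst[0x02+3] := {0xb8,0xd6,0xed}
#1 dst[0x14+5] := {0x89,0x5e,0x6e,0xab,0x89}
#2 dst[0x17+2] := {0xb8,0xd6}
#3 dst[0x08+4] := {0x4b,0xb8,0xd6,0xed}
query mem[0x0a]=0xd6, mem[0x11]=0xab, mem[0x09]=0xb8, mem[0x18]=0xd6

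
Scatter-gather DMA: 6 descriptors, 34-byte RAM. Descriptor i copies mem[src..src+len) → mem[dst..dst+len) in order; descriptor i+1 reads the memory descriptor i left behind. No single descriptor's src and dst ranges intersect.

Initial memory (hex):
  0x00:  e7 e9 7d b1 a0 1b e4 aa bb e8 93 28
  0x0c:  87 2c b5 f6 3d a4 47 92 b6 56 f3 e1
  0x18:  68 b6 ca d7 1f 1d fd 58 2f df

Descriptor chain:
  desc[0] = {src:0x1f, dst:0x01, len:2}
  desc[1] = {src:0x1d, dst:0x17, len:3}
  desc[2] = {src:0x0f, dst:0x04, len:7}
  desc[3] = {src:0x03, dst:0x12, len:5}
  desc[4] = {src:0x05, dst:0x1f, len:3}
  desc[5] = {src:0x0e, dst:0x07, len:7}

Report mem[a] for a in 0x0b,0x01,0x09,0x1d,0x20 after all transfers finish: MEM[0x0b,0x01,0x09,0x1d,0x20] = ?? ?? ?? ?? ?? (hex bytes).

D0: mem[0x01..0x02] <- [58 2f]
D1: mem[0x17..0x19] <- [1d fd 58]
D2: mem[0x04..0x0a] <- [f6 3d a4 47 92 b6 56]
D3: mem[0x12..0x16] <- [b1 f6 3d a4 47]
D4: mem[0x1f..0x21] <- [3d a4 47]
D5: mem[0x07..0x0d] <- [b5 f6 3d a4 b1 f6 3d]
query mem[0x0b]=0xb1, mem[0x01]=0x58, mem[0x09]=0x3d, mem[0x1d]=0x1d, mem[0x20]=0xa4

MEM[0x0b,0x01,0x09,0x1d,0x20] = b1 58 3d 1d a4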